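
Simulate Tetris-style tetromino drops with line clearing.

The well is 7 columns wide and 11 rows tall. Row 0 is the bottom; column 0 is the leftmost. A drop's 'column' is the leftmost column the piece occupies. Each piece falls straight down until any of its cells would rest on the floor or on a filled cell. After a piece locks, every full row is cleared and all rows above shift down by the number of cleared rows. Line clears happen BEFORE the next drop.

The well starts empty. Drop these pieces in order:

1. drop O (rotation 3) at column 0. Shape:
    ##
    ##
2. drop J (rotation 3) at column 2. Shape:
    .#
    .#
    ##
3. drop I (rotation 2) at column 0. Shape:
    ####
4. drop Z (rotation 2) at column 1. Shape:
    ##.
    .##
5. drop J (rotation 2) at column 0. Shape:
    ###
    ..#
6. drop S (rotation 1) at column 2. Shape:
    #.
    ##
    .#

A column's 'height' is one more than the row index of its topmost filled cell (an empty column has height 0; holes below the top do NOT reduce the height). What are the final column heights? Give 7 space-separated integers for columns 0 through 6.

Answer: 8 8 10 9 0 0 0

Derivation:
Drop 1: O rot3 at col 0 lands with bottom-row=0; cleared 0 line(s) (total 0); column heights now [2 2 0 0 0 0 0], max=2
Drop 2: J rot3 at col 2 lands with bottom-row=0; cleared 0 line(s) (total 0); column heights now [2 2 1 3 0 0 0], max=3
Drop 3: I rot2 at col 0 lands with bottom-row=3; cleared 0 line(s) (total 0); column heights now [4 4 4 4 0 0 0], max=4
Drop 4: Z rot2 at col 1 lands with bottom-row=4; cleared 0 line(s) (total 0); column heights now [4 6 6 5 0 0 0], max=6
Drop 5: J rot2 at col 0 lands with bottom-row=6; cleared 0 line(s) (total 0); column heights now [8 8 8 5 0 0 0], max=8
Drop 6: S rot1 at col 2 lands with bottom-row=7; cleared 0 line(s) (total 0); column heights now [8 8 10 9 0 0 0], max=10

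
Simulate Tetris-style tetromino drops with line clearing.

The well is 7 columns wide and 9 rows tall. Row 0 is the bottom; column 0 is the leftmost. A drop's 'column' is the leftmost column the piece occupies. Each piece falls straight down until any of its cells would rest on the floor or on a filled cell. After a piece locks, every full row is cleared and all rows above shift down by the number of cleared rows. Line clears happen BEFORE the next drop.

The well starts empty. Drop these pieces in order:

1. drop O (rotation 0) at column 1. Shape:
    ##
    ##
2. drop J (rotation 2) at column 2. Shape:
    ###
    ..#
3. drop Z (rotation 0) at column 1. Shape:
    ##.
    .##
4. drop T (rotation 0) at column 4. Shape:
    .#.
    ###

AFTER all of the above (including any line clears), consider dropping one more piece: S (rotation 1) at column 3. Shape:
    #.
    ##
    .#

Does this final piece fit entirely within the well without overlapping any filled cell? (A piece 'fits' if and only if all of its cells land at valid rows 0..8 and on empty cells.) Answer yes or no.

Drop 1: O rot0 at col 1 lands with bottom-row=0; cleared 0 line(s) (total 0); column heights now [0 2 2 0 0 0 0], max=2
Drop 2: J rot2 at col 2 lands with bottom-row=1; cleared 0 line(s) (total 0); column heights now [0 2 3 3 3 0 0], max=3
Drop 3: Z rot0 at col 1 lands with bottom-row=3; cleared 0 line(s) (total 0); column heights now [0 5 5 4 3 0 0], max=5
Drop 4: T rot0 at col 4 lands with bottom-row=3; cleared 0 line(s) (total 0); column heights now [0 5 5 4 4 5 4], max=5
Test piece S rot1 at col 3 (width 2): heights before test = [0 5 5 4 4 5 4]; fits = True

Answer: yes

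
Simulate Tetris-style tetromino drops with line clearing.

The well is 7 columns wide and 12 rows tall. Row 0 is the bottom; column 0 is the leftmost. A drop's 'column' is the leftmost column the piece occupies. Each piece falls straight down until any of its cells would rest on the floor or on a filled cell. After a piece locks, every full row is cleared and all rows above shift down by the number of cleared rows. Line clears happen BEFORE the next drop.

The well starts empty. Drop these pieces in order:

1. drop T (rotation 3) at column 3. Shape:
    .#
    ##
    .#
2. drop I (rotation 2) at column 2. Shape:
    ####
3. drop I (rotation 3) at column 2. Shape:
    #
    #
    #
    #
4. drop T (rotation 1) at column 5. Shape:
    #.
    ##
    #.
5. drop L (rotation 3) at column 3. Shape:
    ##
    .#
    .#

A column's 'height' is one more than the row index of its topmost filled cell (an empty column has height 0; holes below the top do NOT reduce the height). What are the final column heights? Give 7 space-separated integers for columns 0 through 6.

Answer: 0 0 8 7 7 7 6

Derivation:
Drop 1: T rot3 at col 3 lands with bottom-row=0; cleared 0 line(s) (total 0); column heights now [0 0 0 2 3 0 0], max=3
Drop 2: I rot2 at col 2 lands with bottom-row=3; cleared 0 line(s) (total 0); column heights now [0 0 4 4 4 4 0], max=4
Drop 3: I rot3 at col 2 lands with bottom-row=4; cleared 0 line(s) (total 0); column heights now [0 0 8 4 4 4 0], max=8
Drop 4: T rot1 at col 5 lands with bottom-row=4; cleared 0 line(s) (total 0); column heights now [0 0 8 4 4 7 6], max=8
Drop 5: L rot3 at col 3 lands with bottom-row=4; cleared 0 line(s) (total 0); column heights now [0 0 8 7 7 7 6], max=8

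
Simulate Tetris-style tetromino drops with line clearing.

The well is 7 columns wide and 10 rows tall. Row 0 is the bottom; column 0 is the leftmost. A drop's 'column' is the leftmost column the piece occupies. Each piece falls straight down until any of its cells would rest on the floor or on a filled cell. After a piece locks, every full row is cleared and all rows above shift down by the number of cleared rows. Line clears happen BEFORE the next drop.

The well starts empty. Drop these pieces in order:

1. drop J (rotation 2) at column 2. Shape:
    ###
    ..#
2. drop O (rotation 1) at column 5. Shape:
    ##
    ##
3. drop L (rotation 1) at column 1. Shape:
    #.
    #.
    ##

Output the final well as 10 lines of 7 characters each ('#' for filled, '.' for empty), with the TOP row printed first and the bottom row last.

Answer: .......
.......
.......
.......
.......
.#.....
.#.....
.##....
..#####
....###

Derivation:
Drop 1: J rot2 at col 2 lands with bottom-row=0; cleared 0 line(s) (total 0); column heights now [0 0 2 2 2 0 0], max=2
Drop 2: O rot1 at col 5 lands with bottom-row=0; cleared 0 line(s) (total 0); column heights now [0 0 2 2 2 2 2], max=2
Drop 3: L rot1 at col 1 lands with bottom-row=2; cleared 0 line(s) (total 0); column heights now [0 5 3 2 2 2 2], max=5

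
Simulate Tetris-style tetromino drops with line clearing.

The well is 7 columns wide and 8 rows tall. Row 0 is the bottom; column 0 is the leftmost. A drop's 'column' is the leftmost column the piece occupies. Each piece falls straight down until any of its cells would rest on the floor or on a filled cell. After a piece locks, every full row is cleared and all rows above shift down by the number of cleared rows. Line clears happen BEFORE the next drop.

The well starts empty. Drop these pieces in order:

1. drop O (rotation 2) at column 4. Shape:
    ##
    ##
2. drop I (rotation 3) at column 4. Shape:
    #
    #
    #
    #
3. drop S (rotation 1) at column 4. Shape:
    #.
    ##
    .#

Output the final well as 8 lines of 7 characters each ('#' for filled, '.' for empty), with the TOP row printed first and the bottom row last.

Answer: ....#..
....##.
....##.
....#..
....#..
....#..
....##.
....##.

Derivation:
Drop 1: O rot2 at col 4 lands with bottom-row=0; cleared 0 line(s) (total 0); column heights now [0 0 0 0 2 2 0], max=2
Drop 2: I rot3 at col 4 lands with bottom-row=2; cleared 0 line(s) (total 0); column heights now [0 0 0 0 6 2 0], max=6
Drop 3: S rot1 at col 4 lands with bottom-row=5; cleared 0 line(s) (total 0); column heights now [0 0 0 0 8 7 0], max=8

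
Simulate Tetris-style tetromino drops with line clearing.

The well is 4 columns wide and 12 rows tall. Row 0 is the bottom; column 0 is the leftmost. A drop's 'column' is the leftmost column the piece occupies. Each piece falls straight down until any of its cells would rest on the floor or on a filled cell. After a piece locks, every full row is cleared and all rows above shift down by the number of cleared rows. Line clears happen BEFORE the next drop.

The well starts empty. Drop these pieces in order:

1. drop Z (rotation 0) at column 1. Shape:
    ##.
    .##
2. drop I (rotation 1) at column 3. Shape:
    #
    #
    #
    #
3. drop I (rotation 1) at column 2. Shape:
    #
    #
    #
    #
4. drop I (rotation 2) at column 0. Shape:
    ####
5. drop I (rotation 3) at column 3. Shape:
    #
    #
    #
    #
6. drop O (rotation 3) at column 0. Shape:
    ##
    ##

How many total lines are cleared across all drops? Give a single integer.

Answer: 3

Derivation:
Drop 1: Z rot0 at col 1 lands with bottom-row=0; cleared 0 line(s) (total 0); column heights now [0 2 2 1], max=2
Drop 2: I rot1 at col 3 lands with bottom-row=1; cleared 0 line(s) (total 0); column heights now [0 2 2 5], max=5
Drop 3: I rot1 at col 2 lands with bottom-row=2; cleared 0 line(s) (total 0); column heights now [0 2 6 5], max=6
Drop 4: I rot2 at col 0 lands with bottom-row=6; cleared 1 line(s) (total 1); column heights now [0 2 6 5], max=6
Drop 5: I rot3 at col 3 lands with bottom-row=5; cleared 0 line(s) (total 1); column heights now [0 2 6 9], max=9
Drop 6: O rot3 at col 0 lands with bottom-row=2; cleared 2 line(s) (total 3); column heights now [0 2 4 7], max=7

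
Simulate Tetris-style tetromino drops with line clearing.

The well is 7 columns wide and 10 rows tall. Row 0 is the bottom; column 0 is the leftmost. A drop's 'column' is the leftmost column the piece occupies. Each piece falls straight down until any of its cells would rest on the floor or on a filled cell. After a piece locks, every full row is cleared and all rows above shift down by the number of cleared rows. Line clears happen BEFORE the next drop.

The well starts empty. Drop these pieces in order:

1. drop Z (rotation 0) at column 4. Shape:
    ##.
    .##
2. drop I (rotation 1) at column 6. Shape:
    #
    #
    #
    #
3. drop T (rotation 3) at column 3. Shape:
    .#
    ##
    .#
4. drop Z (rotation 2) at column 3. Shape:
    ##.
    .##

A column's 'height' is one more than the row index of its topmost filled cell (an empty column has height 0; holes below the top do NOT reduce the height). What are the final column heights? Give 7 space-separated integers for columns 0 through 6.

Answer: 0 0 0 7 7 6 5

Derivation:
Drop 1: Z rot0 at col 4 lands with bottom-row=0; cleared 0 line(s) (total 0); column heights now [0 0 0 0 2 2 1], max=2
Drop 2: I rot1 at col 6 lands with bottom-row=1; cleared 0 line(s) (total 0); column heights now [0 0 0 0 2 2 5], max=5
Drop 3: T rot3 at col 3 lands with bottom-row=2; cleared 0 line(s) (total 0); column heights now [0 0 0 4 5 2 5], max=5
Drop 4: Z rot2 at col 3 lands with bottom-row=5; cleared 0 line(s) (total 0); column heights now [0 0 0 7 7 6 5], max=7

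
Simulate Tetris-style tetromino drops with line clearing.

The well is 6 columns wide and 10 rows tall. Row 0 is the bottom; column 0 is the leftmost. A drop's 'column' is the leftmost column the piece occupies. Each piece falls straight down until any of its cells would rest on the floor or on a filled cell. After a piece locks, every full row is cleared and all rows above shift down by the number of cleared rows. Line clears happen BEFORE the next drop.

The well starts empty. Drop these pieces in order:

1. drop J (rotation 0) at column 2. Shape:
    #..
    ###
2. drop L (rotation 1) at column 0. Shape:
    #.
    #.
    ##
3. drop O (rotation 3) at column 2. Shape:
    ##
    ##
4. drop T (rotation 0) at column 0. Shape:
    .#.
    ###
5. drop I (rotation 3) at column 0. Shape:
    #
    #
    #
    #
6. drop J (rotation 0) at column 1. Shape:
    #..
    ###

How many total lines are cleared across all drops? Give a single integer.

Answer: 0

Derivation:
Drop 1: J rot0 at col 2 lands with bottom-row=0; cleared 0 line(s) (total 0); column heights now [0 0 2 1 1 0], max=2
Drop 2: L rot1 at col 0 lands with bottom-row=0; cleared 0 line(s) (total 0); column heights now [3 1 2 1 1 0], max=3
Drop 3: O rot3 at col 2 lands with bottom-row=2; cleared 0 line(s) (total 0); column heights now [3 1 4 4 1 0], max=4
Drop 4: T rot0 at col 0 lands with bottom-row=4; cleared 0 line(s) (total 0); column heights now [5 6 5 4 1 0], max=6
Drop 5: I rot3 at col 0 lands with bottom-row=5; cleared 0 line(s) (total 0); column heights now [9 6 5 4 1 0], max=9
Drop 6: J rot0 at col 1 lands with bottom-row=6; cleared 0 line(s) (total 0); column heights now [9 8 7 7 1 0], max=9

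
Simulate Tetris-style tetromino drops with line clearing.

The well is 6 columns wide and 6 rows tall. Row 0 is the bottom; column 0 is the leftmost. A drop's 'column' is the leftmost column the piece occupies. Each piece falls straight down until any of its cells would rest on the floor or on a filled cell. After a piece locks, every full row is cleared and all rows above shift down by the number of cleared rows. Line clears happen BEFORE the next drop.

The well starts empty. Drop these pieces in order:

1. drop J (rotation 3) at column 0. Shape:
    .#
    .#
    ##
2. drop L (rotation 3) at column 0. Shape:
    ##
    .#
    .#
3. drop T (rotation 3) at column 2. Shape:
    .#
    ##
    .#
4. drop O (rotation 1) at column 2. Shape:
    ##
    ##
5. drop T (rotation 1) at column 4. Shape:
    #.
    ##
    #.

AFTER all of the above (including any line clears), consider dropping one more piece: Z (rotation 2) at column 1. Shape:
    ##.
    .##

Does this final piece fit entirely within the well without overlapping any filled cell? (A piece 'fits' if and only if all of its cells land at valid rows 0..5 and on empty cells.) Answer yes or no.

Answer: no

Derivation:
Drop 1: J rot3 at col 0 lands with bottom-row=0; cleared 0 line(s) (total 0); column heights now [1 3 0 0 0 0], max=3
Drop 2: L rot3 at col 0 lands with bottom-row=3; cleared 0 line(s) (total 0); column heights now [6 6 0 0 0 0], max=6
Drop 3: T rot3 at col 2 lands with bottom-row=0; cleared 0 line(s) (total 0); column heights now [6 6 2 3 0 0], max=6
Drop 4: O rot1 at col 2 lands with bottom-row=3; cleared 0 line(s) (total 0); column heights now [6 6 5 5 0 0], max=6
Drop 5: T rot1 at col 4 lands with bottom-row=0; cleared 0 line(s) (total 0); column heights now [6 6 5 5 3 2], max=6
Test piece Z rot2 at col 1 (width 3): heights before test = [6 6 5 5 3 2]; fits = False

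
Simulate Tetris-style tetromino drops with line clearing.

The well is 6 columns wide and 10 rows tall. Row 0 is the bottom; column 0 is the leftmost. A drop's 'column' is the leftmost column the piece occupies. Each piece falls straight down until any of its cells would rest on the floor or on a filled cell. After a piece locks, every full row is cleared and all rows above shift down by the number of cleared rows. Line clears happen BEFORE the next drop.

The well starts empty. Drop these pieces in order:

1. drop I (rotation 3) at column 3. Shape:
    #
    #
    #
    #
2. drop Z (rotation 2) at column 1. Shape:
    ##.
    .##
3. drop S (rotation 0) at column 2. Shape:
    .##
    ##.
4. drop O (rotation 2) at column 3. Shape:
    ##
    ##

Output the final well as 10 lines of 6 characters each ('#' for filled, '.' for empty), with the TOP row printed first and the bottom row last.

Answer: ...##.
...##.
...##.
..##..
.##...
..##..
...#..
...#..
...#..
...#..

Derivation:
Drop 1: I rot3 at col 3 lands with bottom-row=0; cleared 0 line(s) (total 0); column heights now [0 0 0 4 0 0], max=4
Drop 2: Z rot2 at col 1 lands with bottom-row=4; cleared 0 line(s) (total 0); column heights now [0 6 6 5 0 0], max=6
Drop 3: S rot0 at col 2 lands with bottom-row=6; cleared 0 line(s) (total 0); column heights now [0 6 7 8 8 0], max=8
Drop 4: O rot2 at col 3 lands with bottom-row=8; cleared 0 line(s) (total 0); column heights now [0 6 7 10 10 0], max=10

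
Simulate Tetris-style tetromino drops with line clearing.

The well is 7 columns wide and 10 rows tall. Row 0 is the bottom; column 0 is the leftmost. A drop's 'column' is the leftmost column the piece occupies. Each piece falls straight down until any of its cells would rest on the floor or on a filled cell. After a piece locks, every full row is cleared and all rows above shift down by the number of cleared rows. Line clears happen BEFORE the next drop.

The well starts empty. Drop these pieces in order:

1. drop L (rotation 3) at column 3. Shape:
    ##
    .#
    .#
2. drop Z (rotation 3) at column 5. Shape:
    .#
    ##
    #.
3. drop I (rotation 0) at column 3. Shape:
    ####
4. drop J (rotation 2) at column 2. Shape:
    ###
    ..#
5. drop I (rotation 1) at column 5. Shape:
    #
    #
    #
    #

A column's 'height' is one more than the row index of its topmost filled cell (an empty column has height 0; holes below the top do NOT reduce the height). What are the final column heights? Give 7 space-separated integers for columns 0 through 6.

Answer: 0 0 6 6 6 8 4

Derivation:
Drop 1: L rot3 at col 3 lands with bottom-row=0; cleared 0 line(s) (total 0); column heights now [0 0 0 3 3 0 0], max=3
Drop 2: Z rot3 at col 5 lands with bottom-row=0; cleared 0 line(s) (total 0); column heights now [0 0 0 3 3 2 3], max=3
Drop 3: I rot0 at col 3 lands with bottom-row=3; cleared 0 line(s) (total 0); column heights now [0 0 0 4 4 4 4], max=4
Drop 4: J rot2 at col 2 lands with bottom-row=4; cleared 0 line(s) (total 0); column heights now [0 0 6 6 6 4 4], max=6
Drop 5: I rot1 at col 5 lands with bottom-row=4; cleared 0 line(s) (total 0); column heights now [0 0 6 6 6 8 4], max=8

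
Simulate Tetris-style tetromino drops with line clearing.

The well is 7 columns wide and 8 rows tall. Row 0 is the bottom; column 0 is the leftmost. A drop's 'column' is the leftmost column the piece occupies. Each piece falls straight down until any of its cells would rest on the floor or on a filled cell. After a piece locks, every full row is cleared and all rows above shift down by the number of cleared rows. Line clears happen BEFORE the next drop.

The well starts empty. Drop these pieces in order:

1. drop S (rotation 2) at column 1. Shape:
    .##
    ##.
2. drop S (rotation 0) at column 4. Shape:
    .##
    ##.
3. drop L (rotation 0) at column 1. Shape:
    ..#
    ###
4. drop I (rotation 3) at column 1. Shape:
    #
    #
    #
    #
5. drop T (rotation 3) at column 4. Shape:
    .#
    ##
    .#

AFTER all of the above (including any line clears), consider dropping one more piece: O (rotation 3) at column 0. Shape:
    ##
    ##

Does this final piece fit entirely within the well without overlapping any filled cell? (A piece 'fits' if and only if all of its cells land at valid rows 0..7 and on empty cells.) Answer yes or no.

Drop 1: S rot2 at col 1 lands with bottom-row=0; cleared 0 line(s) (total 0); column heights now [0 1 2 2 0 0 0], max=2
Drop 2: S rot0 at col 4 lands with bottom-row=0; cleared 0 line(s) (total 0); column heights now [0 1 2 2 1 2 2], max=2
Drop 3: L rot0 at col 1 lands with bottom-row=2; cleared 0 line(s) (total 0); column heights now [0 3 3 4 1 2 2], max=4
Drop 4: I rot3 at col 1 lands with bottom-row=3; cleared 0 line(s) (total 0); column heights now [0 7 3 4 1 2 2], max=7
Drop 5: T rot3 at col 4 lands with bottom-row=2; cleared 0 line(s) (total 0); column heights now [0 7 3 4 4 5 2], max=7
Test piece O rot3 at col 0 (width 2): heights before test = [0 7 3 4 4 5 2]; fits = False

Answer: no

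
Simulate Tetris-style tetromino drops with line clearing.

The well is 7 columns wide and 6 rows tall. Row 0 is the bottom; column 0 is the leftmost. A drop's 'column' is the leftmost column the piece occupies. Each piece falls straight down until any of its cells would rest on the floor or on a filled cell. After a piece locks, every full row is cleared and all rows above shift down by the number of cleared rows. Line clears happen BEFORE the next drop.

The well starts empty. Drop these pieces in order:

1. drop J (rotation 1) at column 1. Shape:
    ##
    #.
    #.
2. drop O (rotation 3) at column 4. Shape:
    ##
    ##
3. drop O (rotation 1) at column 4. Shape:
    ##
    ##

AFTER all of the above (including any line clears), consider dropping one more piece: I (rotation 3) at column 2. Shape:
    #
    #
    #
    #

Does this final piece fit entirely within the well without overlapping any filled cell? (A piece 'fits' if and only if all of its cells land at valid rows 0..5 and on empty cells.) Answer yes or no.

Answer: no

Derivation:
Drop 1: J rot1 at col 1 lands with bottom-row=0; cleared 0 line(s) (total 0); column heights now [0 3 3 0 0 0 0], max=3
Drop 2: O rot3 at col 4 lands with bottom-row=0; cleared 0 line(s) (total 0); column heights now [0 3 3 0 2 2 0], max=3
Drop 3: O rot1 at col 4 lands with bottom-row=2; cleared 0 line(s) (total 0); column heights now [0 3 3 0 4 4 0], max=4
Test piece I rot3 at col 2 (width 1): heights before test = [0 3 3 0 4 4 0]; fits = False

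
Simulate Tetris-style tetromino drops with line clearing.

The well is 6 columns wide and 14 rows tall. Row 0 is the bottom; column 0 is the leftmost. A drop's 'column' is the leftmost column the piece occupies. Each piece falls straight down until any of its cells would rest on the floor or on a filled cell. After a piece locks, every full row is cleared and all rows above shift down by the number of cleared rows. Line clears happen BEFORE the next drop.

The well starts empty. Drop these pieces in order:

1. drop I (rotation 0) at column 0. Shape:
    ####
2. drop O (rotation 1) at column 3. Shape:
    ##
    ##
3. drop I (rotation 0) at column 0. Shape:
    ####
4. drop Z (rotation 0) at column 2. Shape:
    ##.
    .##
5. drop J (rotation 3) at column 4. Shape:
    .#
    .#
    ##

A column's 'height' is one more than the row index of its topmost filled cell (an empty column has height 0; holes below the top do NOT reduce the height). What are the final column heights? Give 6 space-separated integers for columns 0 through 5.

Drop 1: I rot0 at col 0 lands with bottom-row=0; cleared 0 line(s) (total 0); column heights now [1 1 1 1 0 0], max=1
Drop 2: O rot1 at col 3 lands with bottom-row=1; cleared 0 line(s) (total 0); column heights now [1 1 1 3 3 0], max=3
Drop 3: I rot0 at col 0 lands with bottom-row=3; cleared 0 line(s) (total 0); column heights now [4 4 4 4 3 0], max=4
Drop 4: Z rot0 at col 2 lands with bottom-row=4; cleared 0 line(s) (total 0); column heights now [4 4 6 6 5 0], max=6
Drop 5: J rot3 at col 4 lands with bottom-row=5; cleared 0 line(s) (total 0); column heights now [4 4 6 6 6 8], max=8

Answer: 4 4 6 6 6 8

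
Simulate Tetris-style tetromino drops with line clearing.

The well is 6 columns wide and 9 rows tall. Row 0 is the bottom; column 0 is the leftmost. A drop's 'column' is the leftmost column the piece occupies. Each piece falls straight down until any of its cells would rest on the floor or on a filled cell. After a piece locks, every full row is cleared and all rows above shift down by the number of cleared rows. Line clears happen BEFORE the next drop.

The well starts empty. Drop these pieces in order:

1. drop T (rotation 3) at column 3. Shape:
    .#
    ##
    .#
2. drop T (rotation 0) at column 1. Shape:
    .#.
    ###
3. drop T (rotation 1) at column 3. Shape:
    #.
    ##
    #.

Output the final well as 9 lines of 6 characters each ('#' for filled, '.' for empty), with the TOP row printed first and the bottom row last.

Drop 1: T rot3 at col 3 lands with bottom-row=0; cleared 0 line(s) (total 0); column heights now [0 0 0 2 3 0], max=3
Drop 2: T rot0 at col 1 lands with bottom-row=2; cleared 0 line(s) (total 0); column heights now [0 3 4 3 3 0], max=4
Drop 3: T rot1 at col 3 lands with bottom-row=3; cleared 0 line(s) (total 0); column heights now [0 3 4 6 5 0], max=6

Answer: ......
......
......
...#..
...##.
..##..
.####.
...##.
....#.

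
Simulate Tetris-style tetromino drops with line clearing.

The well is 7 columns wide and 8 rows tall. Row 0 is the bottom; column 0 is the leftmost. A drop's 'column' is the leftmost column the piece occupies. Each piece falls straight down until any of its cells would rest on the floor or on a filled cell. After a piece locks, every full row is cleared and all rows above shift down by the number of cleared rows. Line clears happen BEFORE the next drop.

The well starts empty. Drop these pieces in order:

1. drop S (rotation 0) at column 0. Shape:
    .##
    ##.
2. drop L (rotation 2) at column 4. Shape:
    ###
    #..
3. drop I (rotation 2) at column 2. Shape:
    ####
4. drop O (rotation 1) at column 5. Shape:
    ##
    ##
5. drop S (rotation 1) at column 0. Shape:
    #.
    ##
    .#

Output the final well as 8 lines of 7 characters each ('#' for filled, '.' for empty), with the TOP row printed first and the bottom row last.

Answer: .......
.......
.......
#....##
##...##
.#####.
.##.###
##..#..

Derivation:
Drop 1: S rot0 at col 0 lands with bottom-row=0; cleared 0 line(s) (total 0); column heights now [1 2 2 0 0 0 0], max=2
Drop 2: L rot2 at col 4 lands with bottom-row=0; cleared 0 line(s) (total 0); column heights now [1 2 2 0 2 2 2], max=2
Drop 3: I rot2 at col 2 lands with bottom-row=2; cleared 0 line(s) (total 0); column heights now [1 2 3 3 3 3 2], max=3
Drop 4: O rot1 at col 5 lands with bottom-row=3; cleared 0 line(s) (total 0); column heights now [1 2 3 3 3 5 5], max=5
Drop 5: S rot1 at col 0 lands with bottom-row=2; cleared 0 line(s) (total 0); column heights now [5 4 3 3 3 5 5], max=5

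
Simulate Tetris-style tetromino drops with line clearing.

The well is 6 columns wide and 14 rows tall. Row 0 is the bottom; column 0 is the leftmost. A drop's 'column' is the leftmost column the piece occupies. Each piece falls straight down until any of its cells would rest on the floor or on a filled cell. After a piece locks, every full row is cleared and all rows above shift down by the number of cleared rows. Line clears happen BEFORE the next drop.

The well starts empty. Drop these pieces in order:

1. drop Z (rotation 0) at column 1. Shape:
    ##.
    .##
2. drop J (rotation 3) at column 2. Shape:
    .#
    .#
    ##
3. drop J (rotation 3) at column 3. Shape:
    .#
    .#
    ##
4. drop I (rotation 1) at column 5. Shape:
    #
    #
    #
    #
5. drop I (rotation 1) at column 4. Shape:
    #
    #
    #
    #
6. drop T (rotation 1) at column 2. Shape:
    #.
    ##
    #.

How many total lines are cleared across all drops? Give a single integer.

Answer: 0

Derivation:
Drop 1: Z rot0 at col 1 lands with bottom-row=0; cleared 0 line(s) (total 0); column heights now [0 2 2 1 0 0], max=2
Drop 2: J rot3 at col 2 lands with bottom-row=2; cleared 0 line(s) (total 0); column heights now [0 2 3 5 0 0], max=5
Drop 3: J rot3 at col 3 lands with bottom-row=5; cleared 0 line(s) (total 0); column heights now [0 2 3 6 8 0], max=8
Drop 4: I rot1 at col 5 lands with bottom-row=0; cleared 0 line(s) (total 0); column heights now [0 2 3 6 8 4], max=8
Drop 5: I rot1 at col 4 lands with bottom-row=8; cleared 0 line(s) (total 0); column heights now [0 2 3 6 12 4], max=12
Drop 6: T rot1 at col 2 lands with bottom-row=5; cleared 0 line(s) (total 0); column heights now [0 2 8 7 12 4], max=12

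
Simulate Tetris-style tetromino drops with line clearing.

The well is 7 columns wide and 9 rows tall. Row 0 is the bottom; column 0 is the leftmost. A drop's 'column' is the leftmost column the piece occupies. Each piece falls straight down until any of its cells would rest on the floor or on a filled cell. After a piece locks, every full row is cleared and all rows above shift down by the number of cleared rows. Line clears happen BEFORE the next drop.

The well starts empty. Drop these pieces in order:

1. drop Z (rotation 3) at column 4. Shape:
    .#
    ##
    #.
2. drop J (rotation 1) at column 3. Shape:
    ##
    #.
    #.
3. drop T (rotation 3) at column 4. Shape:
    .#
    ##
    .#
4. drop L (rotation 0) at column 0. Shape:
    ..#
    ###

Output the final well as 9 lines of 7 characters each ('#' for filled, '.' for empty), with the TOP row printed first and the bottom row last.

Drop 1: Z rot3 at col 4 lands with bottom-row=0; cleared 0 line(s) (total 0); column heights now [0 0 0 0 2 3 0], max=3
Drop 2: J rot1 at col 3 lands with bottom-row=0; cleared 0 line(s) (total 0); column heights now [0 0 0 3 3 3 0], max=3
Drop 3: T rot3 at col 4 lands with bottom-row=3; cleared 0 line(s) (total 0); column heights now [0 0 0 3 5 6 0], max=6
Drop 4: L rot0 at col 0 lands with bottom-row=0; cleared 0 line(s) (total 0); column heights now [1 1 2 3 5 6 0], max=6

Answer: .......
.......
.......
.....#.
....##.
.....#.
...###.
..####.
#####..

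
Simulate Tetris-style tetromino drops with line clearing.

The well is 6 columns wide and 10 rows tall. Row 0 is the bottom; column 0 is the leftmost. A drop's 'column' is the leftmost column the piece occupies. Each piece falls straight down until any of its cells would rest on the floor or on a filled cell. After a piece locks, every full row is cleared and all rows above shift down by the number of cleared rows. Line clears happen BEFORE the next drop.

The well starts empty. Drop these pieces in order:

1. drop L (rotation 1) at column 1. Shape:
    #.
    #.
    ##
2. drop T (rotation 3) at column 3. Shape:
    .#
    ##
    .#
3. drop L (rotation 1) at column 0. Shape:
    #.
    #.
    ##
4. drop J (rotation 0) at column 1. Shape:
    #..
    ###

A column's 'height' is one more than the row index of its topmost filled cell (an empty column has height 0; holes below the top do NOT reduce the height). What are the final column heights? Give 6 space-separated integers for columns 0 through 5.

Drop 1: L rot1 at col 1 lands with bottom-row=0; cleared 0 line(s) (total 0); column heights now [0 3 1 0 0 0], max=3
Drop 2: T rot3 at col 3 lands with bottom-row=0; cleared 0 line(s) (total 0); column heights now [0 3 1 2 3 0], max=3
Drop 3: L rot1 at col 0 lands with bottom-row=3; cleared 0 line(s) (total 0); column heights now [6 4 1 2 3 0], max=6
Drop 4: J rot0 at col 1 lands with bottom-row=4; cleared 0 line(s) (total 0); column heights now [6 6 5 5 3 0], max=6

Answer: 6 6 5 5 3 0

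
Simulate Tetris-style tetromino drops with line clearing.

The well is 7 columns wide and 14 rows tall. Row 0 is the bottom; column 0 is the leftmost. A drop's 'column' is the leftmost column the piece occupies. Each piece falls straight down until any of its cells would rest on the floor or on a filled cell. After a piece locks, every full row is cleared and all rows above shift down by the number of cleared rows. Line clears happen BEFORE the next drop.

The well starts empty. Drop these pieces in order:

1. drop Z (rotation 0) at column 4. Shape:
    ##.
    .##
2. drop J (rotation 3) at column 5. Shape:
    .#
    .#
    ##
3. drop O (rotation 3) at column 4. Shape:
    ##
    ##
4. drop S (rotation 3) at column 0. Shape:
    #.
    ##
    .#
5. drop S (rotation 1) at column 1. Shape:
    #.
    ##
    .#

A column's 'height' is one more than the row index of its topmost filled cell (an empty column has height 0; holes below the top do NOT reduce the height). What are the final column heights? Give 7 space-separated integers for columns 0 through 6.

Drop 1: Z rot0 at col 4 lands with bottom-row=0; cleared 0 line(s) (total 0); column heights now [0 0 0 0 2 2 1], max=2
Drop 2: J rot3 at col 5 lands with bottom-row=2; cleared 0 line(s) (total 0); column heights now [0 0 0 0 2 3 5], max=5
Drop 3: O rot3 at col 4 lands with bottom-row=3; cleared 0 line(s) (total 0); column heights now [0 0 0 0 5 5 5], max=5
Drop 4: S rot3 at col 0 lands with bottom-row=0; cleared 0 line(s) (total 0); column heights now [3 2 0 0 5 5 5], max=5
Drop 5: S rot1 at col 1 lands with bottom-row=1; cleared 0 line(s) (total 0); column heights now [3 4 3 0 5 5 5], max=5

Answer: 3 4 3 0 5 5 5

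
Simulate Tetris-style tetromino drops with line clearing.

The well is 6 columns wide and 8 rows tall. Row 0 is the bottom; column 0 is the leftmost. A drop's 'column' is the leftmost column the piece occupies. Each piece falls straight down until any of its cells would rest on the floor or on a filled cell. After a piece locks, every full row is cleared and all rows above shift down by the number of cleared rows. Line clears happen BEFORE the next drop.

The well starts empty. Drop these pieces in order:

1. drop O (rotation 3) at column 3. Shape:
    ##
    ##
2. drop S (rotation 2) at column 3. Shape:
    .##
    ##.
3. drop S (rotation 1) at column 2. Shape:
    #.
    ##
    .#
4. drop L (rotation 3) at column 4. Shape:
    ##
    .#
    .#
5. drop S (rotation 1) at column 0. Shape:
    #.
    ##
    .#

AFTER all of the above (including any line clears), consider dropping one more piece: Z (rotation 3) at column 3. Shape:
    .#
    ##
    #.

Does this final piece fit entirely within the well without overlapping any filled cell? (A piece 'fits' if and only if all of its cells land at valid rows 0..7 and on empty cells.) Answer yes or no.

Drop 1: O rot3 at col 3 lands with bottom-row=0; cleared 0 line(s) (total 0); column heights now [0 0 0 2 2 0], max=2
Drop 2: S rot2 at col 3 lands with bottom-row=2; cleared 0 line(s) (total 0); column heights now [0 0 0 3 4 4], max=4
Drop 3: S rot1 at col 2 lands with bottom-row=3; cleared 0 line(s) (total 0); column heights now [0 0 6 5 4 4], max=6
Drop 4: L rot3 at col 4 lands with bottom-row=4; cleared 0 line(s) (total 0); column heights now [0 0 6 5 7 7], max=7
Drop 5: S rot1 at col 0 lands with bottom-row=0; cleared 0 line(s) (total 0); column heights now [3 2 6 5 7 7], max=7
Test piece Z rot3 at col 3 (width 2): heights before test = [3 2 6 5 7 7]; fits = False

Answer: no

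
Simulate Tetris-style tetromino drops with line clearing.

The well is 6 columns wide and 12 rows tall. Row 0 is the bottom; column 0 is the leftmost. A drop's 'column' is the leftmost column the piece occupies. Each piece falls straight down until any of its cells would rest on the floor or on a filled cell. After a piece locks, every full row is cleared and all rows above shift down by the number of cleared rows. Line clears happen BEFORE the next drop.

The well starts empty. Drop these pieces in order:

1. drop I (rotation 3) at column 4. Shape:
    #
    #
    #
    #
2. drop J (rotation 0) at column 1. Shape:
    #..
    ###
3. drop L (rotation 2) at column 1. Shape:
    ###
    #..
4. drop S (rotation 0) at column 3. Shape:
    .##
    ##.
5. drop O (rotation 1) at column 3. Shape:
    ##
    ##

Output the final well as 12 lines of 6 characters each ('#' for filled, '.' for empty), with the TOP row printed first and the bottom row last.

Answer: ......
......
......
......
...##.
...##.
....##
...##.
.####.
.#..#.
.#..#.
.####.

Derivation:
Drop 1: I rot3 at col 4 lands with bottom-row=0; cleared 0 line(s) (total 0); column heights now [0 0 0 0 4 0], max=4
Drop 2: J rot0 at col 1 lands with bottom-row=0; cleared 0 line(s) (total 0); column heights now [0 2 1 1 4 0], max=4
Drop 3: L rot2 at col 1 lands with bottom-row=2; cleared 0 line(s) (total 0); column heights now [0 4 4 4 4 0], max=4
Drop 4: S rot0 at col 3 lands with bottom-row=4; cleared 0 line(s) (total 0); column heights now [0 4 4 5 6 6], max=6
Drop 5: O rot1 at col 3 lands with bottom-row=6; cleared 0 line(s) (total 0); column heights now [0 4 4 8 8 6], max=8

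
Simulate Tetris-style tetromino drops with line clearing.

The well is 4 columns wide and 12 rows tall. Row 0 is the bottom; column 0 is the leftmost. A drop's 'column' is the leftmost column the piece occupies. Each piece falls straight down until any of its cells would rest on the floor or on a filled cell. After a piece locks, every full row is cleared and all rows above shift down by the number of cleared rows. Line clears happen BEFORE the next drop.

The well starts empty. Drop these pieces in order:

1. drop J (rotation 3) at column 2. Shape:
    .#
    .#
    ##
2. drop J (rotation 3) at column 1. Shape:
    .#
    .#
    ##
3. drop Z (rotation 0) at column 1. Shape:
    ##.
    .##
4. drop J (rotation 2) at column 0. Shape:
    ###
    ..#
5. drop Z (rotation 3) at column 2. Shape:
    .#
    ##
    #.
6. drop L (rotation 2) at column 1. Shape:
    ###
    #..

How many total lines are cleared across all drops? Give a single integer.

Answer: 0

Derivation:
Drop 1: J rot3 at col 2 lands with bottom-row=0; cleared 0 line(s) (total 0); column heights now [0 0 1 3], max=3
Drop 2: J rot3 at col 1 lands with bottom-row=1; cleared 0 line(s) (total 0); column heights now [0 2 4 3], max=4
Drop 3: Z rot0 at col 1 lands with bottom-row=4; cleared 0 line(s) (total 0); column heights now [0 6 6 5], max=6
Drop 4: J rot2 at col 0 lands with bottom-row=6; cleared 0 line(s) (total 0); column heights now [8 8 8 5], max=8
Drop 5: Z rot3 at col 2 lands with bottom-row=8; cleared 0 line(s) (total 0); column heights now [8 8 10 11], max=11
Drop 6: L rot2 at col 1 lands with bottom-row=10; cleared 0 line(s) (total 0); column heights now [8 12 12 12], max=12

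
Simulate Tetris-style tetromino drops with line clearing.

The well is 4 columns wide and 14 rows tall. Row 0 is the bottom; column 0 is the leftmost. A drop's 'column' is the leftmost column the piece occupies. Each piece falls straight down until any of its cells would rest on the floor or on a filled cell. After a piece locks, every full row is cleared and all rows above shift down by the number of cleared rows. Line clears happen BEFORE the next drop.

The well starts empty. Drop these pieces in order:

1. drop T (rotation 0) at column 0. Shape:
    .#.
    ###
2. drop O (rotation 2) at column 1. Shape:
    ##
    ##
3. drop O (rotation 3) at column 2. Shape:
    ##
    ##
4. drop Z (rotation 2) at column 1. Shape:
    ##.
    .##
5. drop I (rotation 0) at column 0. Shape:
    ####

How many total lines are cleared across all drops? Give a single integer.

Answer: 1

Derivation:
Drop 1: T rot0 at col 0 lands with bottom-row=0; cleared 0 line(s) (total 0); column heights now [1 2 1 0], max=2
Drop 2: O rot2 at col 1 lands with bottom-row=2; cleared 0 line(s) (total 0); column heights now [1 4 4 0], max=4
Drop 3: O rot3 at col 2 lands with bottom-row=4; cleared 0 line(s) (total 0); column heights now [1 4 6 6], max=6
Drop 4: Z rot2 at col 1 lands with bottom-row=6; cleared 0 line(s) (total 0); column heights now [1 8 8 7], max=8
Drop 5: I rot0 at col 0 lands with bottom-row=8; cleared 1 line(s) (total 1); column heights now [1 8 8 7], max=8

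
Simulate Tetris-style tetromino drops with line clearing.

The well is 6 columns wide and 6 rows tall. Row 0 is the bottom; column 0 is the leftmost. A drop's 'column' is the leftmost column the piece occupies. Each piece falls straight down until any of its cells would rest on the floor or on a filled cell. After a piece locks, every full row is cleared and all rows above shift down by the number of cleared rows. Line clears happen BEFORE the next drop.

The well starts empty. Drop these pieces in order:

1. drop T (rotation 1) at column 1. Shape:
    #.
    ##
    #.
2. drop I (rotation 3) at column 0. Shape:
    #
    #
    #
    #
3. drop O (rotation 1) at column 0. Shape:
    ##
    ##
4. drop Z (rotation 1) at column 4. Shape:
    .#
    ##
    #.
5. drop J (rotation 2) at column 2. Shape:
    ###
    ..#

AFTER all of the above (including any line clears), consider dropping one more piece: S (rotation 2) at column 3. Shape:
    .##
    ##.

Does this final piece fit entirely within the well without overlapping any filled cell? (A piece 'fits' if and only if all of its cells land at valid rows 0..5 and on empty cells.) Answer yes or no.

Answer: yes

Derivation:
Drop 1: T rot1 at col 1 lands with bottom-row=0; cleared 0 line(s) (total 0); column heights now [0 3 2 0 0 0], max=3
Drop 2: I rot3 at col 0 lands with bottom-row=0; cleared 0 line(s) (total 0); column heights now [4 3 2 0 0 0], max=4
Drop 3: O rot1 at col 0 lands with bottom-row=4; cleared 0 line(s) (total 0); column heights now [6 6 2 0 0 0], max=6
Drop 4: Z rot1 at col 4 lands with bottom-row=0; cleared 0 line(s) (total 0); column heights now [6 6 2 0 2 3], max=6
Drop 5: J rot2 at col 2 lands with bottom-row=2; cleared 0 line(s) (total 0); column heights now [6 6 4 4 4 3], max=6
Test piece S rot2 at col 3 (width 3): heights before test = [6 6 4 4 4 3]; fits = True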